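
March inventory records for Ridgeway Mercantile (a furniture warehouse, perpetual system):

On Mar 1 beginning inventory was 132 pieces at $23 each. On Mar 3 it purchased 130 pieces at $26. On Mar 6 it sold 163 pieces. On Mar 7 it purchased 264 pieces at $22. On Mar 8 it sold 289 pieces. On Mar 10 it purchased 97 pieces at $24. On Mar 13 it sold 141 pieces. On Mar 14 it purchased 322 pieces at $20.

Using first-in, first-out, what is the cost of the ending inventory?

Ending inventory = $7,160

Mar 6, 163 sold [FIFO — oldest first]: 132 @ $23 + 31 @ $26 = $3,842
Mar 8, 289 sold [FIFO — oldest first]: 99 @ $26 + 190 @ $22 = $6,754
Mar 13, 141 sold [FIFO — oldest first]: 74 @ $22 + 67 @ $24 = $3,236
Total COGS = $3,842 + $6,754 + $3,236 = $13,832
Ending inventory: 30 @ $24 + 322 @ $20 = $7,160
Check: goods available $20,992 = COGS $13,832 + ending $7,160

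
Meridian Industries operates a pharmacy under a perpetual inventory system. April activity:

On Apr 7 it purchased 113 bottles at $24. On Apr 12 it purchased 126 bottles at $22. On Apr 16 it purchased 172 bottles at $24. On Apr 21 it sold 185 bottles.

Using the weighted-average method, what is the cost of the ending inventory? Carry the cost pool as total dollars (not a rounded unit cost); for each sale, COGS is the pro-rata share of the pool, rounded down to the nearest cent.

After Apr 7: 113 on hand, pool $2,712.00 (≈ $24.0000 each)
After Apr 12: 239 on hand, pool $5,484.00 (≈ $22.9456 each)
After Apr 16: 411 on hand, pool $9,612.00 (≈ $23.3869 each)
Apr 21, sell 185: 185/411 × $9,612.00 → $4,326.56
Ending inventory (cost pool remaining) = $5,285.44
Check: goods available $9,612.00 = COGS $4,326.56 + ending $5,285.44

Ending inventory = $5,285.44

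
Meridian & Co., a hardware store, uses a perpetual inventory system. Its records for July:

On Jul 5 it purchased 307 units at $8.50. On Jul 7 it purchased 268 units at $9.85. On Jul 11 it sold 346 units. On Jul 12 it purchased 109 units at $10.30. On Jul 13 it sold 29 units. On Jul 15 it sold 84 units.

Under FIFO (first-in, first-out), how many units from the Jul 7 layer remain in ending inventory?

Jul 11, 346 sold [FIFO — oldest first]: 307 @ $8.50 + 39 @ $9.85 = $2,993.65
Jul 13, 29 sold [FIFO — oldest first]: 29 @ $9.85 = $285.65
Jul 15, 84 sold [FIFO — oldest first]: 84 @ $9.85 = $827.40
Total COGS = $2,993.65 + $285.65 + $827.40 = $4,106.70
Ending inventory: 116 @ $9.85 + 109 @ $10.30 = $2,265.30
Check: goods available $6,372.00 = COGS $4,106.70 + ending $2,265.30

116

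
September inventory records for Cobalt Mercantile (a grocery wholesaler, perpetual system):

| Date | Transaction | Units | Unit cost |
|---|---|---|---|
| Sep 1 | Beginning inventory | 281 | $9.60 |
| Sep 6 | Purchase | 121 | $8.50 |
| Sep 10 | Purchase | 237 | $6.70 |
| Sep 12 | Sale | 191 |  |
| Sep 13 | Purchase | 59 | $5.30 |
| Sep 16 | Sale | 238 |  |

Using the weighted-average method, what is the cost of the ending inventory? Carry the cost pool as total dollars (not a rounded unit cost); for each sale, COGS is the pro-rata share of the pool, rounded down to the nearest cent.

Ending inventory = $2,142.63

After Sep 1: 281 on hand, pool $2,697.60 (≈ $9.6000 each)
After Sep 6: 402 on hand, pool $3,726.10 (≈ $9.2689 each)
After Sep 10: 639 on hand, pool $5,314.00 (≈ $8.3161 each)
Sep 12, sell 191: 191/639 × $5,314.00 → $1,588.37
After Sep 13: 507 on hand, pool $4,038.33 (≈ $7.9651 each)
Sep 16, sell 238: 238/507 × $4,038.33 → $1,895.70
Total COGS = $1,588.37 + $1,895.70 = $3,484.07
Ending inventory (cost pool remaining) = $2,142.63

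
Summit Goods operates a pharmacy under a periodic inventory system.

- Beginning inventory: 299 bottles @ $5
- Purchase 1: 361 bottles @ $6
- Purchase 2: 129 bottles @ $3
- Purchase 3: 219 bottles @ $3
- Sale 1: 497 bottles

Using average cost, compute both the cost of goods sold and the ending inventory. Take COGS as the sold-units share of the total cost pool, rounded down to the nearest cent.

Sale 1, sell 497: 497/1008 × $4,705.00 → $2,319.82
Ending inventory (cost pool remaining) = $2,385.18

COGS = $2,319.82; ending inventory = $2,385.18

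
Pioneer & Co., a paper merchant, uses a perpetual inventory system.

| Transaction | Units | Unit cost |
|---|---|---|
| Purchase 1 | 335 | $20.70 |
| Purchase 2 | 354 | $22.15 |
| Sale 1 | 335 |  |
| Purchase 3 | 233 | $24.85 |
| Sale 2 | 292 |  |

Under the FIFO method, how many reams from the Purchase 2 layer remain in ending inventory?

Sale 1 (335) [FIFO — oldest first]: 335 @ $20.70 = $6,934.50
Sale 2 (292) [FIFO — oldest first]: 292 @ $22.15 = $6,467.80
Total COGS = $6,934.50 + $6,467.80 = $13,402.30
Ending inventory: 62 @ $22.15 + 233 @ $24.85 = $7,163.35

62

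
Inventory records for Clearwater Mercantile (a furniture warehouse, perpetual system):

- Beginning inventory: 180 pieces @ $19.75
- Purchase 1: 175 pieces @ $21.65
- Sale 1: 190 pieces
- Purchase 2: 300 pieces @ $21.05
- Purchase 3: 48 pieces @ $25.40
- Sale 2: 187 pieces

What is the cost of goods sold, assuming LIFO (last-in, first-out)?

Sale 1 (190) [LIFO — newest first]: 175 @ $21.65 + 15 @ $19.75 = $4,085.00
Sale 2 (187) [LIFO — newest first]: 48 @ $25.40 + 139 @ $21.05 = $4,145.15
Total COGS = $4,085.00 + $4,145.15 = $8,230.15
Ending inventory: 165 @ $19.75 + 161 @ $21.05 = $6,647.80
Check: goods available $14,877.95 = COGS $8,230.15 + ending $6,647.80

COGS = $8,230.15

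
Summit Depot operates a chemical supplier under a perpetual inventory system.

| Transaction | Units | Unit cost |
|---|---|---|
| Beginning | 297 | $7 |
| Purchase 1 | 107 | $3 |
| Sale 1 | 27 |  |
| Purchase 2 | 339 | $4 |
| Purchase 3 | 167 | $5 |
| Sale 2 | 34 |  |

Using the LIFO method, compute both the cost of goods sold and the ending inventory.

Sale 1 (27) [LIFO — newest first]: 27 @ $3 = $81
Sale 2 (34) [LIFO — newest first]: 34 @ $5 = $170
Total COGS = $81 + $170 = $251
Ending inventory: 297 @ $7 + 80 @ $3 + 339 @ $4 + 133 @ $5 = $4,340

COGS = $251; ending inventory = $4,340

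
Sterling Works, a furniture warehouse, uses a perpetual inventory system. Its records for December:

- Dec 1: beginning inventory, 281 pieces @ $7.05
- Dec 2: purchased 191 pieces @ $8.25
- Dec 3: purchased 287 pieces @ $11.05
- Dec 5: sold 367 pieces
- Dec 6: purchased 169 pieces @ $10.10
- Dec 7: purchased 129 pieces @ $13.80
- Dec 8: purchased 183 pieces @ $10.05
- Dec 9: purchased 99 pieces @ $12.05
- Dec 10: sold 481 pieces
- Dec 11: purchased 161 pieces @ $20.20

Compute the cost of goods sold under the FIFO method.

COGS = $7,627.05

Dec 5, 367 sold [FIFO — oldest first]: 281 @ $7.05 + 86 @ $8.25 = $2,690.55
Dec 10, 481 sold [FIFO — oldest first]: 105 @ $8.25 + 287 @ $11.05 + 89 @ $10.10 = $4,936.50
Total COGS = $2,690.55 + $4,936.50 = $7,627.05
Ending inventory: 80 @ $10.10 + 129 @ $13.80 + 183 @ $10.05 + 99 @ $12.05 + 161 @ $20.20 = $8,872.50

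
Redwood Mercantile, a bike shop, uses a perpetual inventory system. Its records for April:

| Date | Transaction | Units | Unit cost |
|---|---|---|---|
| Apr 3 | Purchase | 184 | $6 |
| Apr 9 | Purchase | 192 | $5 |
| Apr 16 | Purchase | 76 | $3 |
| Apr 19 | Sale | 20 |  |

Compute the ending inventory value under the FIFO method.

Ending inventory = $2,172

Apr 19, 20 sold [FIFO — oldest first]: 20 @ $6 = $120
Ending inventory: 164 @ $6 + 192 @ $5 + 76 @ $3 = $2,172
Check: goods available $2,292 = COGS $120 + ending $2,172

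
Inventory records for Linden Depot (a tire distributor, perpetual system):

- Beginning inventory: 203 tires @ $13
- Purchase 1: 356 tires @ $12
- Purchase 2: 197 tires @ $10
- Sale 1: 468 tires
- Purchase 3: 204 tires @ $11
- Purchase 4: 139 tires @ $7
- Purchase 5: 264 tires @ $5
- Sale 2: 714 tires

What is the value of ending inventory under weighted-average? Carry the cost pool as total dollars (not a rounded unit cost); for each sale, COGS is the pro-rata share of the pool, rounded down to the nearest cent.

Ending inventory = $1,601.75

After Beginning: 203 on hand, pool $2,639.00 (≈ $13.0000 each)
After Purchase 1: 559 on hand, pool $6,911.00 (≈ $12.3631 each)
After Purchase 2: 756 on hand, pool $8,881.00 (≈ $11.7474 each)
Sale 1, sell 468: 468/756 × $8,881.00 → $5,497.76
After Purchase 3: 492 on hand, pool $5,627.24 (≈ $11.4375 each)
After Purchase 4: 631 on hand, pool $6,600.24 (≈ $10.4600 each)
After Purchase 5: 895 on hand, pool $7,920.24 (≈ $8.8494 each)
Sale 2, sell 714: 714/895 × $7,920.24 → $6,318.49
Total COGS = $5,497.76 + $6,318.49 = $11,816.25
Ending inventory (cost pool remaining) = $1,601.75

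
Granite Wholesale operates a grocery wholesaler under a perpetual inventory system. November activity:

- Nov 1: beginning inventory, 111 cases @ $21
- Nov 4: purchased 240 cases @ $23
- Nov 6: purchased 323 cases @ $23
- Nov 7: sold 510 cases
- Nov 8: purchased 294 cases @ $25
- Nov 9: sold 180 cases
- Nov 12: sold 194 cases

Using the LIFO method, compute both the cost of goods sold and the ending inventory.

Nov 7, 510 sold [LIFO — newest first]: 323 @ $23 + 187 @ $23 = $11,730
Nov 9, 180 sold [LIFO — newest first]: 180 @ $25 = $4,500
Nov 12, 194 sold [LIFO — newest first]: 114 @ $25 + 53 @ $23 + 27 @ $21 = $4,636
Total COGS = $11,730 + $4,500 + $4,636 = $20,866
Ending inventory: 84 @ $21 = $1,764
Check: goods available $22,630 = COGS $20,866 + ending $1,764

COGS = $20,866; ending inventory = $1,764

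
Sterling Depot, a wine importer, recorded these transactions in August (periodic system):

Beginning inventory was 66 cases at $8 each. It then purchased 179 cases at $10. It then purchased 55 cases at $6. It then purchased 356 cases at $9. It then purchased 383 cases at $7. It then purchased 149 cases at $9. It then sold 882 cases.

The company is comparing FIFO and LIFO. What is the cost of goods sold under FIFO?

FIFO COGS: 66 @ $8 + 179 @ $10 + 55 @ $6 + 356 @ $9 + 226 @ $7 = $7,434
LIFO COGS: 149 @ $9 + 383 @ $7 + 350 @ $9 = $7,172

COGS = $7,434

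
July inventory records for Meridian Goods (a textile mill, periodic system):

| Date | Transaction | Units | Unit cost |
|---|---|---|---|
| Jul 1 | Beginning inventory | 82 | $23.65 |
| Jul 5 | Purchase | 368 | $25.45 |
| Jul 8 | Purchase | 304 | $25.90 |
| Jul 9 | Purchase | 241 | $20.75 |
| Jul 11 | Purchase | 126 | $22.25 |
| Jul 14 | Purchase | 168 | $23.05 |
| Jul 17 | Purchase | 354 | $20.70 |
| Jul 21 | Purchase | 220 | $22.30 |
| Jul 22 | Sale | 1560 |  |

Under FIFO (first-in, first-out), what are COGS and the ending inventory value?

COGS = $36,464.85; ending inventory = $6,624.10

Jul 22, 1560 sold [FIFO — oldest first]: 82 @ $23.65 + 368 @ $25.45 + 304 @ $25.90 + 241 @ $20.75 + 126 @ $22.25 + 168 @ $23.05 + 271 @ $20.70 = $36,464.85
Ending inventory: 83 @ $20.70 + 220 @ $22.30 = $6,624.10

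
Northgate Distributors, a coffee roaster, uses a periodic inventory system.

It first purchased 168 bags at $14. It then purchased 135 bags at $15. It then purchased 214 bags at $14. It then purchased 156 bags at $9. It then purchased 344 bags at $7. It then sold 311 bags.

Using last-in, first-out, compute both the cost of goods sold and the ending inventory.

COGS = $2,177; ending inventory = $9,008

Sale 1 (311) [LIFO — newest first]: 311 @ $7 = $2,177
Ending inventory: 168 @ $14 + 135 @ $15 + 214 @ $14 + 156 @ $9 + 33 @ $7 = $9,008
Check: goods available $11,185 = COGS $2,177 + ending $9,008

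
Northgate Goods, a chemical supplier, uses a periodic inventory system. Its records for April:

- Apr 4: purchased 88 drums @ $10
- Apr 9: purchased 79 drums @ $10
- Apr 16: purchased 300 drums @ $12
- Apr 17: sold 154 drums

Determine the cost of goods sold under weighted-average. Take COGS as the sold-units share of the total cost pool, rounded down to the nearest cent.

Apr 17, sell 154: 154/467 × $5,270.00 → $1,737.85
Ending inventory (cost pool remaining) = $3,532.15
Check: goods available $5,270.00 = COGS $1,737.85 + ending $3,532.15

COGS = $1,737.85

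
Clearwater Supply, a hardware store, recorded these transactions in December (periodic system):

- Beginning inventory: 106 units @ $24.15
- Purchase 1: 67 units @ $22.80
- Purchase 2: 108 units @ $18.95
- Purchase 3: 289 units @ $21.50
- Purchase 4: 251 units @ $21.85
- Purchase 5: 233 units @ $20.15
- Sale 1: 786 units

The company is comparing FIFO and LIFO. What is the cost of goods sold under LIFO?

FIFO COGS: 106 @ $24.15 + 67 @ $22.80 + 108 @ $18.95 + 289 @ $21.50 + 216 @ $21.85 = $17,067.20
LIFO COGS: 233 @ $20.15 + 251 @ $21.85 + 289 @ $21.50 + 13 @ $18.95 = $16,639.15

COGS = $16,639.15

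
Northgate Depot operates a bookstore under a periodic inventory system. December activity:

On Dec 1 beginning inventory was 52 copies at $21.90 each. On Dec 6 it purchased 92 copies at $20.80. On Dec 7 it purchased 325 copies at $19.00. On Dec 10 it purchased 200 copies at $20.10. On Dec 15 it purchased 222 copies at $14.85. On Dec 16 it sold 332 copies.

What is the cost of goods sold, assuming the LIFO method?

COGS = $5,507.70

Dec 16, 332 sold [LIFO — newest first]: 222 @ $14.85 + 110 @ $20.10 = $5,507.70
Ending inventory: 52 @ $21.90 + 92 @ $20.80 + 325 @ $19.00 + 90 @ $20.10 = $11,036.40
Check: goods available $16,544.10 = COGS $5,507.70 + ending $11,036.40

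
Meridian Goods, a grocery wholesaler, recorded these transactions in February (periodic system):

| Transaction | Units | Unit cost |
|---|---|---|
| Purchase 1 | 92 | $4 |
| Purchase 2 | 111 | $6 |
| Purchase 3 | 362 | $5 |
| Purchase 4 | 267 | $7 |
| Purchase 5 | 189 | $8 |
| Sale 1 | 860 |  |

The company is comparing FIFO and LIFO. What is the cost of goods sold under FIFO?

COGS = $4,937

FIFO COGS: 92 @ $4 + 111 @ $6 + 362 @ $5 + 267 @ $7 + 28 @ $8 = $4,937
LIFO COGS: 189 @ $8 + 267 @ $7 + 362 @ $5 + 42 @ $6 = $5,443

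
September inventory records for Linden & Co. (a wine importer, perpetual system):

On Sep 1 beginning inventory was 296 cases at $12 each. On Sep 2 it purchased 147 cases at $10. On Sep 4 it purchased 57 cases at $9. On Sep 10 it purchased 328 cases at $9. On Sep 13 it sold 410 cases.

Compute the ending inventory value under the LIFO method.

Sep 13, 410 sold [LIFO — newest first]: 328 @ $9 + 57 @ $9 + 25 @ $10 = $3,715
Ending inventory: 296 @ $12 + 122 @ $10 = $4,772

Ending inventory = $4,772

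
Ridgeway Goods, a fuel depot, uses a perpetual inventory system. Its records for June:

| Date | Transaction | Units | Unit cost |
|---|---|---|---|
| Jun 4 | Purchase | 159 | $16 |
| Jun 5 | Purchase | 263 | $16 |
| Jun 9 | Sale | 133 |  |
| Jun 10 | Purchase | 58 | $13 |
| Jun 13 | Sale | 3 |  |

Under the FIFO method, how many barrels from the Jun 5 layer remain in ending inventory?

Jun 9, 133 sold [FIFO — oldest first]: 133 @ $16 = $2,128
Jun 13, 3 sold [FIFO — oldest first]: 3 @ $16 = $48
Total COGS = $2,128 + $48 = $2,176
Ending inventory: 23 @ $16 + 263 @ $16 + 58 @ $13 = $5,330
Check: goods available $7,506 = COGS $2,176 + ending $5,330

263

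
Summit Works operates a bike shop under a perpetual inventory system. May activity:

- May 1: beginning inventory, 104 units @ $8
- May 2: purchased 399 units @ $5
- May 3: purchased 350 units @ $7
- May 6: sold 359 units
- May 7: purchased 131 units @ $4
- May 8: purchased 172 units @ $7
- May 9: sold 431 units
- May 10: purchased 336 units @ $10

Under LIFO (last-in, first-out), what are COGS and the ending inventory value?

May 6, 359 sold [LIFO — newest first]: 350 @ $7 + 9 @ $5 = $2,495
May 9, 431 sold [LIFO — newest first]: 172 @ $7 + 131 @ $4 + 128 @ $5 = $2,368
Total COGS = $2,495 + $2,368 = $4,863
Ending inventory: 104 @ $8 + 262 @ $5 + 336 @ $10 = $5,502

COGS = $4,863; ending inventory = $5,502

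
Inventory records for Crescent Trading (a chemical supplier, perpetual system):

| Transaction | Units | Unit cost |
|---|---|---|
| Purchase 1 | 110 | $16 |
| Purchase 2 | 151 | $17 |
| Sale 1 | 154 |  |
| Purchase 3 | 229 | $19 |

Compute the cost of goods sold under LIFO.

COGS = $2,615

Sale 1 (154) [LIFO — newest first]: 151 @ $17 + 3 @ $16 = $2,615
Ending inventory: 107 @ $16 + 229 @ $19 = $6,063
Check: goods available $8,678 = COGS $2,615 + ending $6,063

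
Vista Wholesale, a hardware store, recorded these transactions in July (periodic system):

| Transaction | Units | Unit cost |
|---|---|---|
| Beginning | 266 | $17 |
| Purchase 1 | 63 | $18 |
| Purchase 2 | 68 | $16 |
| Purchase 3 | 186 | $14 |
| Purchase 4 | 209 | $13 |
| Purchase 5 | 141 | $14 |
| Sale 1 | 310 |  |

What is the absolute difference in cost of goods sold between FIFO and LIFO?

FIFO COGS: 266 @ $17 + 44 @ $18 = $5,314
LIFO COGS: 141 @ $14 + 169 @ $13 = $4,171
Difference = |$5,314 − $4,171| = $1,143

$1,143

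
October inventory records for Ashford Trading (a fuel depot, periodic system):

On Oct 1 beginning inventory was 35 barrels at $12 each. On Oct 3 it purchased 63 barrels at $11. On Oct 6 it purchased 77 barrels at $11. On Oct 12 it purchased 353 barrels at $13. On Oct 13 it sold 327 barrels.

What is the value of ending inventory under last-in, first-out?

Ending inventory = $2,298

Oct 13, 327 sold [LIFO — newest first]: 327 @ $13 = $4,251
Ending inventory: 35 @ $12 + 63 @ $11 + 77 @ $11 + 26 @ $13 = $2,298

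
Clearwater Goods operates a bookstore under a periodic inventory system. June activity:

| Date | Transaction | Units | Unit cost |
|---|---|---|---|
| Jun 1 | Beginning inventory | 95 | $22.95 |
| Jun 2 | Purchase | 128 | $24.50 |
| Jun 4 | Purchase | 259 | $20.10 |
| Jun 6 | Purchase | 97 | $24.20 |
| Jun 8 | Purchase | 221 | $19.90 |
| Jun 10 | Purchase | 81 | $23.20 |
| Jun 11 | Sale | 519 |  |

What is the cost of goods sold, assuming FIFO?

Jun 11, 519 sold [FIFO — oldest first]: 95 @ $22.95 + 128 @ $24.50 + 259 @ $20.10 + 37 @ $24.20 = $11,417.55
Ending inventory: 60 @ $24.20 + 221 @ $19.90 + 81 @ $23.20 = $7,729.10
Check: goods available $19,146.65 = COGS $11,417.55 + ending $7,729.10

COGS = $11,417.55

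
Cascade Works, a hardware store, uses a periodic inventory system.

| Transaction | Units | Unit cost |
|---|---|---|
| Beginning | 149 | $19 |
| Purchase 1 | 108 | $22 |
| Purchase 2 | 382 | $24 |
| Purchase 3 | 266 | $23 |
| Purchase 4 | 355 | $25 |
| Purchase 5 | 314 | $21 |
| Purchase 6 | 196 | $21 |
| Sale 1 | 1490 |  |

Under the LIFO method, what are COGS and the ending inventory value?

COGS = $34,319; ending inventory = $5,759

Sale 1 (1490) [LIFO — newest first]: 196 @ $21 + 314 @ $21 + 355 @ $25 + 266 @ $23 + 359 @ $24 = $34,319
Ending inventory: 149 @ $19 + 108 @ $22 + 23 @ $24 = $5,759
Check: goods available $40,078 = COGS $34,319 + ending $5,759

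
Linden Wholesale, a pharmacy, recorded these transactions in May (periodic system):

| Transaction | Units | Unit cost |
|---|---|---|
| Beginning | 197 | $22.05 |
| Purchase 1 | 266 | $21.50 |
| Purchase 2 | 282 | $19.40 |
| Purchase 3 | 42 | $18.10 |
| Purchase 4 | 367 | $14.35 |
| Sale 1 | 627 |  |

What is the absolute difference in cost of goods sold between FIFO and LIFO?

$2,988.60

FIFO COGS: 197 @ $22.05 + 266 @ $21.50 + 164 @ $19.40 = $13,244.45
LIFO COGS: 367 @ $14.35 + 42 @ $18.10 + 218 @ $19.40 = $10,255.85
Difference = |$13,244.45 − $10,255.85| = $2,988.60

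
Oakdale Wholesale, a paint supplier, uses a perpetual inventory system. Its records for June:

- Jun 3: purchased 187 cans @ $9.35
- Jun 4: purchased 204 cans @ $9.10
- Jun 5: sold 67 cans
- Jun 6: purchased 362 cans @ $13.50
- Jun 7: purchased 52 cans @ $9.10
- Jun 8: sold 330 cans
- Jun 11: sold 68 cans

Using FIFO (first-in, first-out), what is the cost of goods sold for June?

COGS = $4,603.85

Jun 5, 67 sold [FIFO — oldest first]: 67 @ $9.35 = $626.45
Jun 8, 330 sold [FIFO — oldest first]: 120 @ $9.35 + 204 @ $9.10 + 6 @ $13.50 = $3,059.40
Jun 11, 68 sold [FIFO — oldest first]: 68 @ $13.50 = $918.00
Total COGS = $626.45 + $3,059.40 + $918.00 = $4,603.85
Ending inventory: 288 @ $13.50 + 52 @ $9.10 = $4,361.20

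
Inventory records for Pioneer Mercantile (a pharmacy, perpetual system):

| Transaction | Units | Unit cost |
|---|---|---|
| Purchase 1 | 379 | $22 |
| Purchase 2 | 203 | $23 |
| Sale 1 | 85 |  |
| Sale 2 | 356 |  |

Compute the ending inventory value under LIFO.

Sale 1 (85) [LIFO — newest first]: 85 @ $23 = $1,955
Sale 2 (356) [LIFO — newest first]: 118 @ $23 + 238 @ $22 = $7,950
Total COGS = $1,955 + $7,950 = $9,905
Ending inventory: 141 @ $22 = $3,102

Ending inventory = $3,102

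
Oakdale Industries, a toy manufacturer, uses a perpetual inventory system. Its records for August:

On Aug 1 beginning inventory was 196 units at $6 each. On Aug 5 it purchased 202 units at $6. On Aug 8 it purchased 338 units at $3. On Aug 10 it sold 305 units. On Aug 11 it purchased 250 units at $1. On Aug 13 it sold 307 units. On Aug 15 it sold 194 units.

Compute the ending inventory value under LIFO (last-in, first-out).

Aug 10, 305 sold [LIFO — newest first]: 305 @ $3 = $915
Aug 13, 307 sold [LIFO — newest first]: 250 @ $1 + 33 @ $3 + 24 @ $6 = $493
Aug 15, 194 sold [LIFO — newest first]: 178 @ $6 + 16 @ $6 = $1,164
Total COGS = $915 + $493 + $1,164 = $2,572
Ending inventory: 180 @ $6 = $1,080

Ending inventory = $1,080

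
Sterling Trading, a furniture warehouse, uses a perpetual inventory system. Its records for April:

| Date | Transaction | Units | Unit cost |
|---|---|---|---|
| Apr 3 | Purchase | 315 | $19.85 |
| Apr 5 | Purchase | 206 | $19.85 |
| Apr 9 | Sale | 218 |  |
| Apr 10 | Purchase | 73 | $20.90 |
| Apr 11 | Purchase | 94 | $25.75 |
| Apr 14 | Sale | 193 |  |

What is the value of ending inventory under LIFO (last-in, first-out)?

Apr 9, 218 sold [LIFO — newest first]: 206 @ $19.85 + 12 @ $19.85 = $4,327.30
Apr 14, 193 sold [LIFO — newest first]: 94 @ $25.75 + 73 @ $20.90 + 26 @ $19.85 = $4,462.30
Total COGS = $4,327.30 + $4,462.30 = $8,789.60
Ending inventory: 277 @ $19.85 = $5,498.45

Ending inventory = $5,498.45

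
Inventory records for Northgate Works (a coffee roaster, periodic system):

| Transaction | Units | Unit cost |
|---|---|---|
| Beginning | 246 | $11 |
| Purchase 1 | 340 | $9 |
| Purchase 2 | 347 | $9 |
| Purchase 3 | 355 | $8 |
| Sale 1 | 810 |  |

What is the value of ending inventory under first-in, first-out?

Sale 1 (810) [FIFO — oldest first]: 246 @ $11 + 340 @ $9 + 224 @ $9 = $7,782
Ending inventory: 123 @ $9 + 355 @ $8 = $3,947

Ending inventory = $3,947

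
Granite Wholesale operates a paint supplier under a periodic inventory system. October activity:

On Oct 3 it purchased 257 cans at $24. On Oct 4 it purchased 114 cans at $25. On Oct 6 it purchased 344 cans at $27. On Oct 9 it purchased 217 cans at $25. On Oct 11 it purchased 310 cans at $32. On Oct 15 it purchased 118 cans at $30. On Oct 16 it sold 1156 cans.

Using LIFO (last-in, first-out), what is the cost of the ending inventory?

Oct 16, 1156 sold [LIFO — newest first]: 118 @ $30 + 310 @ $32 + 217 @ $25 + 344 @ $27 + 114 @ $25 + 53 @ $24 = $32,295
Ending inventory: 204 @ $24 = $4,896
Check: goods available $37,191 = COGS $32,295 + ending $4,896

Ending inventory = $4,896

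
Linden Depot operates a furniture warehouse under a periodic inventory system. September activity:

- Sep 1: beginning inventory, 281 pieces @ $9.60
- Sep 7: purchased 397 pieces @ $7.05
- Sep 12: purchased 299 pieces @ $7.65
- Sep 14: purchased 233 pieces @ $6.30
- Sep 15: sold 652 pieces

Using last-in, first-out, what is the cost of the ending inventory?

Sep 15, 652 sold [LIFO — newest first]: 233 @ $6.30 + 299 @ $7.65 + 120 @ $7.05 = $4,601.25
Ending inventory: 281 @ $9.60 + 277 @ $7.05 = $4,650.45

Ending inventory = $4,650.45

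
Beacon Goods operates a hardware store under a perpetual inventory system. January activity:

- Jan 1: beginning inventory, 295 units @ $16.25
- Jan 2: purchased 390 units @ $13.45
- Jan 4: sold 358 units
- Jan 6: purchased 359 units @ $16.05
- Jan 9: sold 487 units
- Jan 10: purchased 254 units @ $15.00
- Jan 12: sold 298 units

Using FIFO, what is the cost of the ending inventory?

Jan 4, 358 sold [FIFO — oldest first]: 295 @ $16.25 + 63 @ $13.45 = $5,641.10
Jan 9, 487 sold [FIFO — oldest first]: 327 @ $13.45 + 160 @ $16.05 = $6,966.15
Jan 12, 298 sold [FIFO — oldest first]: 199 @ $16.05 + 99 @ $15.00 = $4,678.95
Total COGS = $5,641.10 + $6,966.15 + $4,678.95 = $17,286.20
Ending inventory: 155 @ $15.00 = $2,325.00

Ending inventory = $2,325.00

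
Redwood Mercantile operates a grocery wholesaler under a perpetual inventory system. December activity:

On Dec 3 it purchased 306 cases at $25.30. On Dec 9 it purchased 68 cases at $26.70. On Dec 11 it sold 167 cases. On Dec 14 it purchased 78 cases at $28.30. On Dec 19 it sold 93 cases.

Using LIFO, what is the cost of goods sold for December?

COGS = $6,907.20

Dec 11, 167 sold [LIFO — newest first]: 68 @ $26.70 + 99 @ $25.30 = $4,320.30
Dec 19, 93 sold [LIFO — newest first]: 78 @ $28.30 + 15 @ $25.30 = $2,586.90
Total COGS = $4,320.30 + $2,586.90 = $6,907.20
Ending inventory: 192 @ $25.30 = $4,857.60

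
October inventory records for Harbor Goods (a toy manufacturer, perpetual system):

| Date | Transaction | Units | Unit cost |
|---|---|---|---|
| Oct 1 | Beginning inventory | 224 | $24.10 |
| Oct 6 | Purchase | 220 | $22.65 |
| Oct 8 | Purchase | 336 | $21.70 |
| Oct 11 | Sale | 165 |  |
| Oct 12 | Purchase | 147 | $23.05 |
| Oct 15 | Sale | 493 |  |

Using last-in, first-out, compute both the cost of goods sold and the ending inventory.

COGS = $14,643.30; ending inventory = $6,417.65

Oct 11, 165 sold [LIFO — newest first]: 165 @ $21.70 = $3,580.50
Oct 15, 493 sold [LIFO — newest first]: 147 @ $23.05 + 171 @ $21.70 + 175 @ $22.65 = $11,062.80
Total COGS = $3,580.50 + $11,062.80 = $14,643.30
Ending inventory: 224 @ $24.10 + 45 @ $22.65 = $6,417.65
Check: goods available $21,060.95 = COGS $14,643.30 + ending $6,417.65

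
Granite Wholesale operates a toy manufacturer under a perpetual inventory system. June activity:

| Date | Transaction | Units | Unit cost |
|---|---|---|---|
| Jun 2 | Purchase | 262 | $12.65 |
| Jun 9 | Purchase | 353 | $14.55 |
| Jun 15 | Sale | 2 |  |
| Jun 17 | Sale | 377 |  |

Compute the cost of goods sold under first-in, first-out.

COGS = $5,016.65

Jun 15, 2 sold [FIFO — oldest first]: 2 @ $12.65 = $25.30
Jun 17, 377 sold [FIFO — oldest first]: 260 @ $12.65 + 117 @ $14.55 = $4,991.35
Total COGS = $25.30 + $4,991.35 = $5,016.65
Ending inventory: 236 @ $14.55 = $3,433.80
Check: goods available $8,450.45 = COGS $5,016.65 + ending $3,433.80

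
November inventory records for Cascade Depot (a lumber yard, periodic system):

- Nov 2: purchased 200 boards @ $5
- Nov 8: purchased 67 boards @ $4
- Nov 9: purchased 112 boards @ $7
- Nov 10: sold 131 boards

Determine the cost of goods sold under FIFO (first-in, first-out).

COGS = $655

Nov 10, 131 sold [FIFO — oldest first]: 131 @ $5 = $655
Ending inventory: 69 @ $5 + 67 @ $4 + 112 @ $7 = $1,397
Check: goods available $2,052 = COGS $655 + ending $1,397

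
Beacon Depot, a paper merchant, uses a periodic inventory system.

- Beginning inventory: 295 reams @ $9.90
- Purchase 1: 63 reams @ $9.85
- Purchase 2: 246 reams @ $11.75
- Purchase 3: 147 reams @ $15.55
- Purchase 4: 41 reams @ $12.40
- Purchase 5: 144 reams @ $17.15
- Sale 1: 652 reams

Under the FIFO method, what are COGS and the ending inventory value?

COGS = $7,177.95; ending inventory = $4,517.45

Sale 1 (652) [FIFO — oldest first]: 295 @ $9.90 + 63 @ $9.85 + 246 @ $11.75 + 48 @ $15.55 = $7,177.95
Ending inventory: 99 @ $15.55 + 41 @ $12.40 + 144 @ $17.15 = $4,517.45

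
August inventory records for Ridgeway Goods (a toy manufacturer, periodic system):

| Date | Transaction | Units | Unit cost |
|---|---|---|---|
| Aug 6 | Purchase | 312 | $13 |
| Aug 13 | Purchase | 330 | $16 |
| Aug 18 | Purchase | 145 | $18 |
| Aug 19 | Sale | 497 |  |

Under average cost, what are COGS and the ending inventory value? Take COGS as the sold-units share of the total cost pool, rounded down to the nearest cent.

COGS = $7,544.04; ending inventory = $4,401.96

Aug 19, sell 497: 497/787 × $11,946.00 → $7,544.04
Ending inventory (cost pool remaining) = $4,401.96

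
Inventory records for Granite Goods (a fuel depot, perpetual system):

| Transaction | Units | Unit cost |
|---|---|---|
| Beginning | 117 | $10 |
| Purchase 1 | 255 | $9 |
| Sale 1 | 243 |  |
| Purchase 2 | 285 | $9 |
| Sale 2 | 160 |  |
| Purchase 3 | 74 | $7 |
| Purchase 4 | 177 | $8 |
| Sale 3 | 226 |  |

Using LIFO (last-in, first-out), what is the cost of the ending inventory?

Sale 1 (243) [LIFO — newest first]: 243 @ $9 = $2,187
Sale 2 (160) [LIFO — newest first]: 160 @ $9 = $1,440
Sale 3 (226) [LIFO — newest first]: 177 @ $8 + 49 @ $7 = $1,759
Total COGS = $2,187 + $1,440 + $1,759 = $5,386
Ending inventory: 117 @ $10 + 12 @ $9 + 125 @ $9 + 25 @ $7 = $2,578

Ending inventory = $2,578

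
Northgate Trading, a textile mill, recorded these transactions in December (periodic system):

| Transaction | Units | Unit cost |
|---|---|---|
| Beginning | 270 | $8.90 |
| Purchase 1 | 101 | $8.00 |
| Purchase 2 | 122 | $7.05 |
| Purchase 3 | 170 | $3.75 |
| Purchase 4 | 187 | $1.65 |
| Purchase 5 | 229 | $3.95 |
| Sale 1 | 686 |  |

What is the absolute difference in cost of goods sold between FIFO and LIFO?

$2,190.95

FIFO COGS: 270 @ $8.90 + 101 @ $8.00 + 122 @ $7.05 + 170 @ $3.75 + 23 @ $1.65 = $4,746.55
LIFO COGS: 229 @ $3.95 + 187 @ $1.65 + 170 @ $3.75 + 100 @ $7.05 = $2,555.60
Difference = |$4,746.55 − $2,555.60| = $2,190.95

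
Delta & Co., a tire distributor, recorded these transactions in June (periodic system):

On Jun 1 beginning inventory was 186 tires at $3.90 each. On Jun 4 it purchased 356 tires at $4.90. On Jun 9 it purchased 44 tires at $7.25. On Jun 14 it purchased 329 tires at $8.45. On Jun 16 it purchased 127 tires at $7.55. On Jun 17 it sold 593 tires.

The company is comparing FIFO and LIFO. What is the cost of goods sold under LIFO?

FIFO COGS: 186 @ $3.90 + 356 @ $4.90 + 44 @ $7.25 + 7 @ $8.45 = $2,847.95
LIFO COGS: 127 @ $7.55 + 329 @ $8.45 + 44 @ $7.25 + 93 @ $4.90 = $4,513.60

COGS = $4,513.60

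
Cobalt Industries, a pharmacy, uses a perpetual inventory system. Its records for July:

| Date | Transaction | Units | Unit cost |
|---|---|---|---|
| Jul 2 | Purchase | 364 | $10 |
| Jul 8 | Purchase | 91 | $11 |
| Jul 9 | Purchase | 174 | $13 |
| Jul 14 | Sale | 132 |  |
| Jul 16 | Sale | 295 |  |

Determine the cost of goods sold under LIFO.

COGS = $4,883

Jul 14, 132 sold [LIFO — newest first]: 132 @ $13 = $1,716
Jul 16, 295 sold [LIFO — newest first]: 42 @ $13 + 91 @ $11 + 162 @ $10 = $3,167
Total COGS = $1,716 + $3,167 = $4,883
Ending inventory: 202 @ $10 = $2,020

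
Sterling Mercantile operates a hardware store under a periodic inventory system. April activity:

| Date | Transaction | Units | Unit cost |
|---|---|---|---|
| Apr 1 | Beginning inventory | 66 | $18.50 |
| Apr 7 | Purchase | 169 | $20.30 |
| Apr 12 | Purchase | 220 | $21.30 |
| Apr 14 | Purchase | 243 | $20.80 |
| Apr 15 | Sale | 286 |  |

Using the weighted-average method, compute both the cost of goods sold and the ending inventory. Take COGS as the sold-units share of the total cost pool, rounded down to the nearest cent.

Apr 15, sell 286: 286/698 × $14,392.10 → $5,897.04
Ending inventory (cost pool remaining) = $8,495.06
Check: goods available $14,392.10 = COGS $5,897.04 + ending $8,495.06

COGS = $5,897.04; ending inventory = $8,495.06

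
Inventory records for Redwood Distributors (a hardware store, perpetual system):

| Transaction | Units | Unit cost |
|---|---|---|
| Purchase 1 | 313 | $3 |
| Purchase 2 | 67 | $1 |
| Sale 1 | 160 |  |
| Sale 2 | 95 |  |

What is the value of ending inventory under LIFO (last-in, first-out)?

Ending inventory = $375

Sale 1 (160) [LIFO — newest first]: 67 @ $1 + 93 @ $3 = $346
Sale 2 (95) [LIFO — newest first]: 95 @ $3 = $285
Total COGS = $346 + $285 = $631
Ending inventory: 125 @ $3 = $375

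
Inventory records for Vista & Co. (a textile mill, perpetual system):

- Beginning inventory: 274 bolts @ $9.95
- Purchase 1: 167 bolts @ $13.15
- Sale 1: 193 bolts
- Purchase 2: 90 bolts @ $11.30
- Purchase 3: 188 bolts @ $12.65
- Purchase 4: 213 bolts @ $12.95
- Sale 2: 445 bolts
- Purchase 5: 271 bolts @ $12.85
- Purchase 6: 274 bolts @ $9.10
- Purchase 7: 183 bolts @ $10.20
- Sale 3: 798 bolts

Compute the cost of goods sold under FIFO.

COGS = $16,678.55

Sale 1 (193) [FIFO — oldest first]: 193 @ $9.95 = $1,920.35
Sale 2 (445) [FIFO — oldest first]: 81 @ $9.95 + 167 @ $13.15 + 90 @ $11.30 + 107 @ $12.65 = $5,372.55
Sale 3 (798) [FIFO — oldest first]: 81 @ $12.65 + 213 @ $12.95 + 271 @ $12.85 + 233 @ $9.10 = $9,385.65
Total COGS = $1,920.35 + $5,372.55 + $9,385.65 = $16,678.55
Ending inventory: 41 @ $9.10 + 183 @ $10.20 = $2,239.70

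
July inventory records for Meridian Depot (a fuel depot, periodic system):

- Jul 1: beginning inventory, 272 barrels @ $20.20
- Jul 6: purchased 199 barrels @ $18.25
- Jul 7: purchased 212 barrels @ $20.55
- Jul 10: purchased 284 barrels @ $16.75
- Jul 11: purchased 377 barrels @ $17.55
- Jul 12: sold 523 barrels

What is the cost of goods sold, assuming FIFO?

COGS = $10,194.75

Jul 12, 523 sold [FIFO — oldest first]: 272 @ $20.20 + 199 @ $18.25 + 52 @ $20.55 = $10,194.75
Ending inventory: 160 @ $20.55 + 284 @ $16.75 + 377 @ $17.55 = $14,661.35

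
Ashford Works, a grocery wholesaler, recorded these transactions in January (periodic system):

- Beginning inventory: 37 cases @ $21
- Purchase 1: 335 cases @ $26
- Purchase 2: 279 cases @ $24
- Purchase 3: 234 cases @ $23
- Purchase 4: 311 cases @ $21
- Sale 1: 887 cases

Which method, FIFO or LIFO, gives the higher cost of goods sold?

FIFO

FIFO COGS: 37 @ $21 + 335 @ $26 + 279 @ $24 + 234 @ $23 + 2 @ $21 = $21,607
LIFO COGS: 311 @ $21 + 234 @ $23 + 279 @ $24 + 63 @ $26 = $20,247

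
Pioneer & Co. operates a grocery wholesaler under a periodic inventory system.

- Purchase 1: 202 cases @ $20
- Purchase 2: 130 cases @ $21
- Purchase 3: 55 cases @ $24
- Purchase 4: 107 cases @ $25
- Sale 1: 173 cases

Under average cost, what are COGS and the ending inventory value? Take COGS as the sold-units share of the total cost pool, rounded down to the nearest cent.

Sale 1, sell 173: 173/494 × $10,765.00 → $3,769.92
Ending inventory (cost pool remaining) = $6,995.08

COGS = $3,769.92; ending inventory = $6,995.08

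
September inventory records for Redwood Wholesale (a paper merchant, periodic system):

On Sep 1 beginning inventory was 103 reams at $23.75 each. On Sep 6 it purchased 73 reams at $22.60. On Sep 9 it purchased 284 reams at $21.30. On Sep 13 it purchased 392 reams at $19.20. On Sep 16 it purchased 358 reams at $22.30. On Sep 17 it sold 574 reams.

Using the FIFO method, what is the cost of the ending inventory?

Ending inventory = $13,321.00

Sep 17, 574 sold [FIFO — oldest first]: 103 @ $23.75 + 73 @ $22.60 + 284 @ $21.30 + 114 @ $19.20 = $12,334.05
Ending inventory: 278 @ $19.20 + 358 @ $22.30 = $13,321.00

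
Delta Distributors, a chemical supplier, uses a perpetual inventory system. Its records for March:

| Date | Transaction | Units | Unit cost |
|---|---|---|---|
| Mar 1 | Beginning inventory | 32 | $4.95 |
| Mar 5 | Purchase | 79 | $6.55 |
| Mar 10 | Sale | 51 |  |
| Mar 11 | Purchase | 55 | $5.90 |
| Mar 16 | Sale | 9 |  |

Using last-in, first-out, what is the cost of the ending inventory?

Mar 10, 51 sold [LIFO — newest first]: 51 @ $6.55 = $334.05
Mar 16, 9 sold [LIFO — newest first]: 9 @ $5.90 = $53.10
Total COGS = $334.05 + $53.10 = $387.15
Ending inventory: 32 @ $4.95 + 28 @ $6.55 + 46 @ $5.90 = $613.20

Ending inventory = $613.20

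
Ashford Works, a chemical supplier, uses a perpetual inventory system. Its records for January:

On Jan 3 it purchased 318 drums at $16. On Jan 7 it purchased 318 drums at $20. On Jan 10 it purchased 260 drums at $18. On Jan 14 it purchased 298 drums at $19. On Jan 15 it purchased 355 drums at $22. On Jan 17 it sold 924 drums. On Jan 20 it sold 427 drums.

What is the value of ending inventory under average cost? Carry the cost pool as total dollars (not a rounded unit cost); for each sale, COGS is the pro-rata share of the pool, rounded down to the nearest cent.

Ending inventory = $3,783.61

After Jan 3: 318 on hand, pool $5,088.00 (≈ $16.0000 each)
After Jan 7: 636 on hand, pool $11,448.00 (≈ $18.0000 each)
After Jan 10: 896 on hand, pool $16,128.00 (≈ $18.0000 each)
After Jan 14: 1194 on hand, pool $21,790.00 (≈ $18.2496 each)
After Jan 15: 1549 on hand, pool $29,600.00 (≈ $19.1091 each)
Jan 17, sell 924: 924/1549 × $29,600.00 → $17,656.81
Jan 20, sell 427: 427/625 × $11,943.19 → $8,159.58
Total COGS = $17,656.81 + $8,159.58 = $25,816.39
Ending inventory (cost pool remaining) = $3,783.61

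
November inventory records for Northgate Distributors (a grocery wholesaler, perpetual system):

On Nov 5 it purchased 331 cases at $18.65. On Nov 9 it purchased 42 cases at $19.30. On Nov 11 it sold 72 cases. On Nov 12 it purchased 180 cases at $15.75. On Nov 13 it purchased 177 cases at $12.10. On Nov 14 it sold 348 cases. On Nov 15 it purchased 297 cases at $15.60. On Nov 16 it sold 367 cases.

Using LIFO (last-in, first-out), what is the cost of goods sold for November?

Nov 11, 72 sold [LIFO — newest first]: 42 @ $19.30 + 30 @ $18.65 = $1,370.10
Nov 14, 348 sold [LIFO — newest first]: 177 @ $12.10 + 171 @ $15.75 = $4,834.95
Nov 16, 367 sold [LIFO — newest first]: 297 @ $15.60 + 9 @ $15.75 + 61 @ $18.65 = $5,912.60
Total COGS = $1,370.10 + $4,834.95 + $5,912.60 = $12,117.65
Ending inventory: 240 @ $18.65 = $4,476.00

COGS = $12,117.65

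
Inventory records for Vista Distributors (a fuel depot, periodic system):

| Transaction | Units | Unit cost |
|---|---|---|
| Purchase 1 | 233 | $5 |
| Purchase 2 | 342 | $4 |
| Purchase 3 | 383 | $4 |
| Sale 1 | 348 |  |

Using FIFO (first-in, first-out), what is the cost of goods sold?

Sale 1 (348) [FIFO — oldest first]: 233 @ $5 + 115 @ $4 = $1,625
Ending inventory: 227 @ $4 + 383 @ $4 = $2,440

COGS = $1,625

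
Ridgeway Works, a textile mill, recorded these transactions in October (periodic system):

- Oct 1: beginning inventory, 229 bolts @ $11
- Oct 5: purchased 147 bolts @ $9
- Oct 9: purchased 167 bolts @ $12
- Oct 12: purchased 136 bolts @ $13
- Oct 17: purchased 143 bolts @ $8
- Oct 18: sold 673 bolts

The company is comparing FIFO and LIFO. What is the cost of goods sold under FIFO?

COGS = $7,536

FIFO COGS: 229 @ $11 + 147 @ $9 + 167 @ $12 + 130 @ $13 = $7,536
LIFO COGS: 143 @ $8 + 136 @ $13 + 167 @ $12 + 147 @ $9 + 80 @ $11 = $7,119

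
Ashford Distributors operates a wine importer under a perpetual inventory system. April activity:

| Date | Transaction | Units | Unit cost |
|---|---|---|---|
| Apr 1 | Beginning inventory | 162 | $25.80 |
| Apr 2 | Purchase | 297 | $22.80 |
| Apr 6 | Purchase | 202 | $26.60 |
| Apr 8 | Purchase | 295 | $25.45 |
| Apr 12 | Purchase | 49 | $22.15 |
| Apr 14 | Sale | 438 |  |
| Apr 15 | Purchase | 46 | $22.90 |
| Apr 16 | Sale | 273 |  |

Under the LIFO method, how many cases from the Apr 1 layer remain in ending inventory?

162

Apr 14, 438 sold [LIFO — newest first]: 49 @ $22.15 + 295 @ $25.45 + 94 @ $26.60 = $11,093.50
Apr 16, 273 sold [LIFO — newest first]: 46 @ $22.90 + 108 @ $26.60 + 119 @ $22.80 = $6,639.40
Total COGS = $11,093.50 + $6,639.40 = $17,732.90
Ending inventory: 162 @ $25.80 + 178 @ $22.80 = $8,238.00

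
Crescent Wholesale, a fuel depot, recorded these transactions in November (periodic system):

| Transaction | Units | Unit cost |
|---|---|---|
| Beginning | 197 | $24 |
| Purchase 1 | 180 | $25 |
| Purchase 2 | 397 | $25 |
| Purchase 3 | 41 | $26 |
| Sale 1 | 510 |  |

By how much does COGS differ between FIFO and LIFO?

FIFO COGS: 197 @ $24 + 180 @ $25 + 133 @ $25 = $12,553
LIFO COGS: 41 @ $26 + 397 @ $25 + 72 @ $25 = $12,791
Difference = |$12,553 − $12,791| = $238

$238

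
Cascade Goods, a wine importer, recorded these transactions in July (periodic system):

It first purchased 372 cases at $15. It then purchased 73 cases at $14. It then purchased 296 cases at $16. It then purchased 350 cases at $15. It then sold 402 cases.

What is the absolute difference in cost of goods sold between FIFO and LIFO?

$82

FIFO COGS: 372 @ $15 + 30 @ $14 = $6,000
LIFO COGS: 350 @ $15 + 52 @ $16 = $6,082
Difference = |$6,000 − $6,082| = $82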